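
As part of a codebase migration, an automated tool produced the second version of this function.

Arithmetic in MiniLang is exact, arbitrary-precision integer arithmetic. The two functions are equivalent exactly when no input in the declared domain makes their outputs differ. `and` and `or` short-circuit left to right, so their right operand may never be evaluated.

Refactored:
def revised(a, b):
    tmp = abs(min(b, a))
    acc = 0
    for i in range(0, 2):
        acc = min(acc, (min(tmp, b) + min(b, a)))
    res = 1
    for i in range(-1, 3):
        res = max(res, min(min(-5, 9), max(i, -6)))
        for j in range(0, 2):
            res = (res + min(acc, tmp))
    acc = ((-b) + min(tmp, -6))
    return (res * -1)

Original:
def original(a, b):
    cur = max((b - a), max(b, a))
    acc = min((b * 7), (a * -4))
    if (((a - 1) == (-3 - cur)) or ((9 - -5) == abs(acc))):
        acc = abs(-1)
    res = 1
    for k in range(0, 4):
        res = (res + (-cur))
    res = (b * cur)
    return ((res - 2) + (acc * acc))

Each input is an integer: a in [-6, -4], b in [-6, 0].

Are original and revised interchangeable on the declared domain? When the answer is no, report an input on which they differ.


Input a=-6, b=-6: 1762 from original versus 29 from revised.
verdict: not equivalent; witness: a=-6, b=-6


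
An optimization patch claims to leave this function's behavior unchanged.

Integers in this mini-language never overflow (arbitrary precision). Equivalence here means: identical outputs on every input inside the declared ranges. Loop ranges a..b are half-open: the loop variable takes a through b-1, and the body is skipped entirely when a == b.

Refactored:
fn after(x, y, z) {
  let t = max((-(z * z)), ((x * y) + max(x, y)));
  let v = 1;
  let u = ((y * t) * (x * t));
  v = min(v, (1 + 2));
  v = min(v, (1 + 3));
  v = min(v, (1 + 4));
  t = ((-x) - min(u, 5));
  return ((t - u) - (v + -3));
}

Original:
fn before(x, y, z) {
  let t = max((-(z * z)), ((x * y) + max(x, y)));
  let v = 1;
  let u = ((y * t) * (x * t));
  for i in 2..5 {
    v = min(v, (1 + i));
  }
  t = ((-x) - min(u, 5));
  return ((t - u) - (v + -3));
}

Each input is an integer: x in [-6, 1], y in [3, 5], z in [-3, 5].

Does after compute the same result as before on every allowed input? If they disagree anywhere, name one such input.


Although local variable names differ; also arithmetic usage differs; also min/max/abs usage differs; also loop structure differs; also statement counts differ; also constant usage differs, 216/216 inputs agree.
verdict: equivalent


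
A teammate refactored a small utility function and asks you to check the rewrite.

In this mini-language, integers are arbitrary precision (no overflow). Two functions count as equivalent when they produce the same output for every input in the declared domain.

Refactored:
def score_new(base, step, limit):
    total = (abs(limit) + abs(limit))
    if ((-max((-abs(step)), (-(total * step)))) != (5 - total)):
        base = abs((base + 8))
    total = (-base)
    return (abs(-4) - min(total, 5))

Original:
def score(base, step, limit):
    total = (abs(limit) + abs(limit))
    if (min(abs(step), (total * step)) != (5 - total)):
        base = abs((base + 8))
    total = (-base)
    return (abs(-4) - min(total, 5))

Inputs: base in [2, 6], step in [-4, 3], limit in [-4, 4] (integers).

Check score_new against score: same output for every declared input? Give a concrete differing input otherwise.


The two versions differ — the changes include min/max/abs usage differs.
Tracing base=2, step=3, limit=3: score: total = 6; (min(abs(step), (total * step)) != (5 - total)) -> true; base = 10; total = -10; return 14 | score_new: total = 6; ((-max((-abs(step)), (-(total * step)))) != (5 - total)) -> true; base = 10; total = -10; return 14 — matching result 14.
Across all 360 domain points the two functions coincide.
verdict: equivalent


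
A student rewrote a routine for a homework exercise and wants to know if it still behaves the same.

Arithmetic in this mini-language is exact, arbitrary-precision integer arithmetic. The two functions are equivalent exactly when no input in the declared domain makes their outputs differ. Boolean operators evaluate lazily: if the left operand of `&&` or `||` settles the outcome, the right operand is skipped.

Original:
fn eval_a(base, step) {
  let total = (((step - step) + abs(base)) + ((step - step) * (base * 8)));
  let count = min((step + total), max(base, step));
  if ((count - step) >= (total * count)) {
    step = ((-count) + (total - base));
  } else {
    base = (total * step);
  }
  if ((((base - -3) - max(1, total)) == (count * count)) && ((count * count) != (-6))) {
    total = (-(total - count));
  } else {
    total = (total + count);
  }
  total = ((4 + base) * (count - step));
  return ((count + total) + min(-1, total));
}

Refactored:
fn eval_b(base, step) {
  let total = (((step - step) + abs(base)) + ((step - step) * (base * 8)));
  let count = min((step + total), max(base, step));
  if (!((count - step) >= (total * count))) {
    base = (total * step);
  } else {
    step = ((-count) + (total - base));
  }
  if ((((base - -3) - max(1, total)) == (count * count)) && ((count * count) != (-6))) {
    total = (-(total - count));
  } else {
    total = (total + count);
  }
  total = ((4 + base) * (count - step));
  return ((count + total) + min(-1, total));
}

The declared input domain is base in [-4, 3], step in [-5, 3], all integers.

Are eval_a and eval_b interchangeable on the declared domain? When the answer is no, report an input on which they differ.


Changes here: boolean connective usage differs; the full 72-point sweep finds no disagreement.
verdict: equivalent


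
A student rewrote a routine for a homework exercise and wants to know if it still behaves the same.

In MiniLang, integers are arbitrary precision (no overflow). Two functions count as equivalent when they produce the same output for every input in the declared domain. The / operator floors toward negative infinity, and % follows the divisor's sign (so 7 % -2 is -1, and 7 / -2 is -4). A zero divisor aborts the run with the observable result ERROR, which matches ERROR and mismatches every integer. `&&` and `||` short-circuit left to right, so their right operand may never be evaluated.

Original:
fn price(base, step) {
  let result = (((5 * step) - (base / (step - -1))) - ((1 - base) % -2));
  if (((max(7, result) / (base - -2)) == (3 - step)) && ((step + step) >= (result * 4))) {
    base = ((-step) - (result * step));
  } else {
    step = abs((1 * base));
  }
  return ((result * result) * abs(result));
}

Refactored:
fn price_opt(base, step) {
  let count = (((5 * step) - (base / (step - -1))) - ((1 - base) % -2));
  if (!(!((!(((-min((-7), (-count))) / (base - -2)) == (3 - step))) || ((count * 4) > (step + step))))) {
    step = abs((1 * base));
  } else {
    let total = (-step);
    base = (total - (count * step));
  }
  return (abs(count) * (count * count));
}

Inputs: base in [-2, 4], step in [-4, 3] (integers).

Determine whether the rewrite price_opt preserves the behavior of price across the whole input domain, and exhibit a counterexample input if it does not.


Reading the diff, among the changes: min/max/abs usage differs; also local variable names differ; also comparison usage differs; also statement counts differ; also boolean connective usage differs.
As a probe, take base=0, step=0: price runs result = 1; (((max(7, result) / (base - -2)) == (3 - step)) && ((step + step) >= (result * 4))) -> false; step = 0; return 1; price_opt runs count = 1; (!(!((!(((-min((-7), (-count))) / (base - -2)) == (3 - step))) || ((count * 4) > (step + step))))) -> true; step = 0; return 1; both end at 1.
An exhaustive pass over the 56 declared inputs shows identical outputs.
verdict: equivalent


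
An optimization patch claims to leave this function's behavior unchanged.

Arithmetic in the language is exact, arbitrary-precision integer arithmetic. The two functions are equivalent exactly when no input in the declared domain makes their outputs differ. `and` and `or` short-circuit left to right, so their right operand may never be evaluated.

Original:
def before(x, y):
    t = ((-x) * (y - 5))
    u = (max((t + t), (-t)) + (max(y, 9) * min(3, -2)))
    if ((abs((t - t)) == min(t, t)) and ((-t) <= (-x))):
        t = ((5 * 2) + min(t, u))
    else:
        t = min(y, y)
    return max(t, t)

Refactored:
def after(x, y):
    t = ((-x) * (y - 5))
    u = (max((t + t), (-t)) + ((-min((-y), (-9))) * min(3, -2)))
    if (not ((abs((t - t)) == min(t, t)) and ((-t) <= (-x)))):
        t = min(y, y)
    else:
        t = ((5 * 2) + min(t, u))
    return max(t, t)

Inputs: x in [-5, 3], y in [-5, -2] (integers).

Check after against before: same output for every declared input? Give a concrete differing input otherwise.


The two are interchangeable: boolean connective usage differs, plus min/max/abs usage differs, and every declared input agrees.
One worked example (x=0, y=-3) — before: t = 0; u = -18; ((abs((t - t)) == min(t, t)) and ((-t) <= (-x))) -> true; t = -8; return -8; after: t = 0; u = -18; (not ((abs((t - t)) == min(t, t)) and ((-t) <= (-x)))) -> false; t = -8; return -8; agreement on -8.
Every one of the 36 inputs gives matching results.
verdict: equivalent


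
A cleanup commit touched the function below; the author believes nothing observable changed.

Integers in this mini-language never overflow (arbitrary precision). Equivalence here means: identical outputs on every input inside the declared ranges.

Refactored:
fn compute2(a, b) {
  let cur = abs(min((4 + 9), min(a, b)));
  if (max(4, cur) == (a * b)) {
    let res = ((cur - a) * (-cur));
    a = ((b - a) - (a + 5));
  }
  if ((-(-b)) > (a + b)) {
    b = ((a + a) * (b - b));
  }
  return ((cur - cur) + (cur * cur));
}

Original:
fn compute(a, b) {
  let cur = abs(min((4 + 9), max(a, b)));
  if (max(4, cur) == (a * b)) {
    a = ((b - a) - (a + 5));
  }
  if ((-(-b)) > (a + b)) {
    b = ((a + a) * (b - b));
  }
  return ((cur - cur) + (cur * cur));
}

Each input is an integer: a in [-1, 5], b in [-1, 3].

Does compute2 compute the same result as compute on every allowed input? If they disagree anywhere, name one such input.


There is a counterexample at a=-1, b=0: 0 on one side, 1 on the other.
compute: cur becomes 0; next (max(4, cur) == (a * b)) evaluates to false; next ((-(-b)) > (a + b)) evaluates to true; next b becomes 0; next final value 0
compute2: cur becomes 1; next (max(4, cur) == (a * b)) evaluates to false; next ((-(-b)) > (a + b)) evaluates to true; next b becomes 0; next final value 1
verdict: not equivalent; witness: a=-1, b=0


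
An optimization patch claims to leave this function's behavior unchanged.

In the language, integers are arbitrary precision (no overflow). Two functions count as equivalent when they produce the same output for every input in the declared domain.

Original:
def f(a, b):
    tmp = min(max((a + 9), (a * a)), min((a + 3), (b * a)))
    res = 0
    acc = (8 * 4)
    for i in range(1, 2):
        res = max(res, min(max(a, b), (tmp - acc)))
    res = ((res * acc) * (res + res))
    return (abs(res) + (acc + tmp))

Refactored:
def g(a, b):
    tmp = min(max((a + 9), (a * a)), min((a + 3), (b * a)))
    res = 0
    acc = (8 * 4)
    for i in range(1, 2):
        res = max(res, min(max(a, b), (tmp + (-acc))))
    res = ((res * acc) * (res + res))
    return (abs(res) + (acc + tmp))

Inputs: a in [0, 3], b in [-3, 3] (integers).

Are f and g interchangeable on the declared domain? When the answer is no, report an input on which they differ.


The two versions differ — the changes include arithmetic usage differs.
Tracing a=0, b=3: f: tmp becomes 0; next res becomes 0; next acc becomes 32; next at i=1:; next res becomes 0; next res becomes 0; next final value 32 | g: tmp becomes 0; next res becomes 0; next acc becomes 32; next at i=1:; next res becomes 0; next res becomes 0; next final value 32 — matching result 32.
An exhaustive pass over the 28 declared inputs shows identical outputs.
verdict: equivalent


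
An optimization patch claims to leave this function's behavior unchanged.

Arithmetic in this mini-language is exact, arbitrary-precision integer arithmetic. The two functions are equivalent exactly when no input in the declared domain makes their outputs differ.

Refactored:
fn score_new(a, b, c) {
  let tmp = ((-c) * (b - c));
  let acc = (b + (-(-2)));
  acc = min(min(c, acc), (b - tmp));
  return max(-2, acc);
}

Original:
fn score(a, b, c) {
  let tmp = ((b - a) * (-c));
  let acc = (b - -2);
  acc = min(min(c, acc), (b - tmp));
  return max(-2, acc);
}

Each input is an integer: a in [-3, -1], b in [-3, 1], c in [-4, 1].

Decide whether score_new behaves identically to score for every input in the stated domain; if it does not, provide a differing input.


Run the pair on a=-3, b=-3, c=-1.
score: tmp becomes 0; next acc becomes -1; next acc becomes -3; next final value -2
score_new: tmp becomes -2; next acc becomes -1; next acc becomes -1; next final value -1
-2 against -1: the behavior changed.
verdict: not equivalent; witness: a=-3, b=-3, c=-1


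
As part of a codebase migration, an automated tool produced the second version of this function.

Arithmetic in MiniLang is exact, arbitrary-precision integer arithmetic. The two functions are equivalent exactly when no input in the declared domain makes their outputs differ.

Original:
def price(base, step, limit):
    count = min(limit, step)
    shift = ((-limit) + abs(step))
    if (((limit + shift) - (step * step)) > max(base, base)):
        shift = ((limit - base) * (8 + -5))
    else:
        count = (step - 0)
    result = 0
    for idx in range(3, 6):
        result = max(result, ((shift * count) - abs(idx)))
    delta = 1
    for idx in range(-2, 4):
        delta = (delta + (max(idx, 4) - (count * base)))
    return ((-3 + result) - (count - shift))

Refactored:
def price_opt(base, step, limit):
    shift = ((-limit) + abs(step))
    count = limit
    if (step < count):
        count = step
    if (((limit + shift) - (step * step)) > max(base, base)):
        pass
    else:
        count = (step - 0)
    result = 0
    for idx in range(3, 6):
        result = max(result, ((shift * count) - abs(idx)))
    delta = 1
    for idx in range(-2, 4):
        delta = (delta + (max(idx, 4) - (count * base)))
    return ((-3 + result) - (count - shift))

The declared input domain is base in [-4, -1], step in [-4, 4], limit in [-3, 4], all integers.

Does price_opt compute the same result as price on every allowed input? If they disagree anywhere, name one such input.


At base=-4, step=-2, limit=-3: price gives 3, price_opt gives 5.
verdict: not equivalent; witness: base=-4, step=-2, limit=-3


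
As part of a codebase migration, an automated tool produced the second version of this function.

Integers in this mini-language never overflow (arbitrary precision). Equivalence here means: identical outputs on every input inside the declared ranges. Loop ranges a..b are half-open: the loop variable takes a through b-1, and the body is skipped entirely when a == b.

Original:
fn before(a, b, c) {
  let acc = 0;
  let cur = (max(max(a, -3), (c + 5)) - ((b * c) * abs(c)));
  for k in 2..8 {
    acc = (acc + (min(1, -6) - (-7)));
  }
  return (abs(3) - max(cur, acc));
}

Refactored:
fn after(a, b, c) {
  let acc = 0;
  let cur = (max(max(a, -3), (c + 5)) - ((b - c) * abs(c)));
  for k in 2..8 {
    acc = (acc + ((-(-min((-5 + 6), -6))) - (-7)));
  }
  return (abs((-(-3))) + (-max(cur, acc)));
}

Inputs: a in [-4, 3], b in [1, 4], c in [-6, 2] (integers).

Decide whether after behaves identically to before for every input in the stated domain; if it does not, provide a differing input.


Run the pair on a=-4, b=1, c=-6.
before: acc=0, then cur=35, then (k=2), then acc=1, then (k=3), then acc=2, then (k=4), then acc=3, then (k=5), then acc=4, then (k=6), then acc=5, then (k=7), then acc=6, then returns -32
after: acc=0, then cur=-43, then (k=2), then acc=1, then (k=3), then acc=2, then (k=4), then acc=3, then (k=5), then acc=4, then (k=6), then acc=5, then (k=7), then acc=6, then returns -3
-32 != -3, so the rewrite changes behavior.
verdict: not equivalent; witness: a=-4, b=1, c=-6


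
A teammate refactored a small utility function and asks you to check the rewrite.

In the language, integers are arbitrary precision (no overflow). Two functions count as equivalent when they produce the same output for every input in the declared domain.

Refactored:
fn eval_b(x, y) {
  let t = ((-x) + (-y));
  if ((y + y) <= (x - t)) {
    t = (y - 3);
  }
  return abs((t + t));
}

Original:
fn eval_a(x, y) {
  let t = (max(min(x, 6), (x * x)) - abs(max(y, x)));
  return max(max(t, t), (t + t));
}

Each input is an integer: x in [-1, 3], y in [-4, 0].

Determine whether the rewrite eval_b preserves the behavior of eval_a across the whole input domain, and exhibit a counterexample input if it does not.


These are not equivalent — on x=-1, y=-4 the outputs split (0 vs 14).
eval_a: t becomes 0; next final value 0
eval_b: t becomes 5; next ((y + y) <= (x - t)) evaluates to true; next t becomes -7; next final value 14
verdict: not equivalent; witness: x=-1, y=-4


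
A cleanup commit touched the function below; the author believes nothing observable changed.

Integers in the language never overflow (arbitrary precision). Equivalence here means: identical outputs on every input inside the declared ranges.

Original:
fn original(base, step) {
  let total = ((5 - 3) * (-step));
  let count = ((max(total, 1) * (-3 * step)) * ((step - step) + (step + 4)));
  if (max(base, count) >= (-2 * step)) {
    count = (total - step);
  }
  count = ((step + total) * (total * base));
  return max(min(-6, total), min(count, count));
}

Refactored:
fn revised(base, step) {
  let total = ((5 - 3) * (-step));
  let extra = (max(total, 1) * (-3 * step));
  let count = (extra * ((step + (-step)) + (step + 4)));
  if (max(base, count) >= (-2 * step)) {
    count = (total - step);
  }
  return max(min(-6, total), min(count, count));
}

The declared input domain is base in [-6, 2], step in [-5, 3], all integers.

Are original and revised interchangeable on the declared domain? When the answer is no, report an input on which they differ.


Evaluate both at base=-6, step=-4.
original: total becomes 8; next count becomes 0; next (max(base, count) >= (-2 * step)) evaluates to false; next count becomes -192; next final value -6
revised: total becomes 8; next extra becomes 96; next count becomes 0; next (max(base, count) >= (-2 * step)) evaluates to false; next final value 0
-6 != 0, so the rewrite changes behavior.
verdict: not equivalent; witness: base=-6, step=-4


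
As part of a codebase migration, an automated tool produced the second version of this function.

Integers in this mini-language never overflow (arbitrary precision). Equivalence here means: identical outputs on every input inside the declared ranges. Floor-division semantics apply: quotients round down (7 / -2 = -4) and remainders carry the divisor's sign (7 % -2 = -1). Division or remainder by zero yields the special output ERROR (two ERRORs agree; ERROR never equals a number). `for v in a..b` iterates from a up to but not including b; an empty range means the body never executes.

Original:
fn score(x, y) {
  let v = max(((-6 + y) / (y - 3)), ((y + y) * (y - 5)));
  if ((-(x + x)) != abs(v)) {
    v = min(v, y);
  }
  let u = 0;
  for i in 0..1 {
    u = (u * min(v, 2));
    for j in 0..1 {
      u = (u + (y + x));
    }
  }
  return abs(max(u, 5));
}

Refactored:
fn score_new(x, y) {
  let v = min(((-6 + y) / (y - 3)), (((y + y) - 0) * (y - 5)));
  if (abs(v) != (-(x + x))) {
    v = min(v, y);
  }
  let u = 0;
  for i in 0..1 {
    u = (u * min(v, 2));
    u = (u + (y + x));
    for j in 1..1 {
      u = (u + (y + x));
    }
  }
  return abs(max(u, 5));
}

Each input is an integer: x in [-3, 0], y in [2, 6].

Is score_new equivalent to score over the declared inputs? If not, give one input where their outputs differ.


The suspicious-looking change has no observable effect anywhere in the declared ranges; all 20 inputs agree.
verdict: equivalent


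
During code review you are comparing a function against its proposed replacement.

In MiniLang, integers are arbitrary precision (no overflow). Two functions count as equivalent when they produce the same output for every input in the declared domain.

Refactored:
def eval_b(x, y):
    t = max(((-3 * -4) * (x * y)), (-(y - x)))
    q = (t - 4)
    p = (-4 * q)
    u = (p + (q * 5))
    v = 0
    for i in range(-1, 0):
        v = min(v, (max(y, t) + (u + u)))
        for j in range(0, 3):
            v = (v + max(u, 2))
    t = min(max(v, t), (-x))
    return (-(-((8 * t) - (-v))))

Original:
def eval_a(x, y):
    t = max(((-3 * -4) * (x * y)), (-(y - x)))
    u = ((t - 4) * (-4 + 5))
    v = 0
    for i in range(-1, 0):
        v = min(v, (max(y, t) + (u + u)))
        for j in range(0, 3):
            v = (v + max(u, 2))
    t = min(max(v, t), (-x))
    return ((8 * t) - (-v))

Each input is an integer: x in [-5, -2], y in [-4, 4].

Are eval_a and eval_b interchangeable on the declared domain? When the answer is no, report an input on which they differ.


The two versions differ — the changes include arithmetic usage differs, local variable names differ, statement counts differ.
Spot check at x=-5, y=2 — eval_a: t = -7; u = -11; v = 0; [i=-1]; v = -20; [j=0]; v = -18; [j=1]; v = -16; [j=2]; v = -14; t = -7; return -70. eval_b: t = -7; q = -11; p = 44; u = -11; v = 0; [i=-1]; v = -20; [j=0]; v = -18; [j=1]; v = -16; [j=2]; v = -14; t = -7; return -70. Both give -70.
Sweeping the whole domain (36 inputs) finds no disagreement.
verdict: equivalent


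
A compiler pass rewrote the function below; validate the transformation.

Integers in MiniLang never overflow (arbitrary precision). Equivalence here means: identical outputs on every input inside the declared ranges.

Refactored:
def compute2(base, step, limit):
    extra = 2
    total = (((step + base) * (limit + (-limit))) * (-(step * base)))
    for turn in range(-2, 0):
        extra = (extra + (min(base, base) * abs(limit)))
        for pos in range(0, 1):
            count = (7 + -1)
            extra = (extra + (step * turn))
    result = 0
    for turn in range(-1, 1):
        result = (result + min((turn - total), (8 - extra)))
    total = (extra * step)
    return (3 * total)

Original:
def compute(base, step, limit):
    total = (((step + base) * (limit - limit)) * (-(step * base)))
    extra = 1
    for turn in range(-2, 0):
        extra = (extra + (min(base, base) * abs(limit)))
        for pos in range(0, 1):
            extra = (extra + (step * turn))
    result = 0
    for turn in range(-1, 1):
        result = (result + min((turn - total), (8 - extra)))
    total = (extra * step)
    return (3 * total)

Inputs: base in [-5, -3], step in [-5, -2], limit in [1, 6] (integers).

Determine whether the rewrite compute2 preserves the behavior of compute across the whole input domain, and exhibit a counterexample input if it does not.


These are not equivalent — on base=-5, step=-5, limit=1 the outputs split (-90 vs -105).
compute: total becomes 0; next extra becomes 1; next at turn=-2:; next extra becomes -4; next at pos=0:; next extra becomes 6; next at turn=-1:; next extra becomes 1; next at pos=0:; next extra becomes 6; next result becomes 0; next at turn=-1:; next result becomes -1; next at turn=0:; next result becomes -1; next total becomes -30; next final value -90
compute2: extra becomes 2; next total becomes 0; next at turn=-2:; next extra becomes -3; next at pos=0:; next count becomes 6; next extra becomes 7; next at turn=-1:; next extra becomes 2; next at pos=0:; next count becomes 6; next extra becomes 7; next result becomes 0; next at turn=-1:; next result becomes -1; next at turn=0:; next result becomes -1; next total becomes -35; next final value -105
verdict: not equivalent; witness: base=-5, step=-5, limit=1


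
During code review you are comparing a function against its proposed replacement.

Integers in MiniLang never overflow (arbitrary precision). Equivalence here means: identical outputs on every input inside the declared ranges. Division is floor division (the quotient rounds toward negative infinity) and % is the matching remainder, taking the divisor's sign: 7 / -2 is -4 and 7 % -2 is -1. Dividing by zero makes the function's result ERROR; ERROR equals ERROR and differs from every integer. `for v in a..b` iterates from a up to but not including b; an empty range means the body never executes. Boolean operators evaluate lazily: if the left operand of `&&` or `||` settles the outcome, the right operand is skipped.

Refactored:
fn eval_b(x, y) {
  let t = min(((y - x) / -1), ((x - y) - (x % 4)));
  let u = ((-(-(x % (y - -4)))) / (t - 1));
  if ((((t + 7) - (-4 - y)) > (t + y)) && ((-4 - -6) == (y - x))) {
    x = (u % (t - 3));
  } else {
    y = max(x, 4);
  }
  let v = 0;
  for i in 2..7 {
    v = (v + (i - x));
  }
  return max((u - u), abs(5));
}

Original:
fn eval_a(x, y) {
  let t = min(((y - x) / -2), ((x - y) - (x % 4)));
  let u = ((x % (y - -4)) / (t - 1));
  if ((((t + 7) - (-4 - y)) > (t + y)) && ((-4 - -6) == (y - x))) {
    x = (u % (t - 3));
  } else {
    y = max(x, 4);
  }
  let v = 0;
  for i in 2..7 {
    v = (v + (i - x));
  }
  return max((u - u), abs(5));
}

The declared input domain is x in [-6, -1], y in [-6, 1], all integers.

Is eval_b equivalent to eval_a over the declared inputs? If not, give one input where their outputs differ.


x=-4, y=-6 yields ERROR from eval_a but 5 from eval_b.
verdict: not equivalent; witness: x=-4, y=-6


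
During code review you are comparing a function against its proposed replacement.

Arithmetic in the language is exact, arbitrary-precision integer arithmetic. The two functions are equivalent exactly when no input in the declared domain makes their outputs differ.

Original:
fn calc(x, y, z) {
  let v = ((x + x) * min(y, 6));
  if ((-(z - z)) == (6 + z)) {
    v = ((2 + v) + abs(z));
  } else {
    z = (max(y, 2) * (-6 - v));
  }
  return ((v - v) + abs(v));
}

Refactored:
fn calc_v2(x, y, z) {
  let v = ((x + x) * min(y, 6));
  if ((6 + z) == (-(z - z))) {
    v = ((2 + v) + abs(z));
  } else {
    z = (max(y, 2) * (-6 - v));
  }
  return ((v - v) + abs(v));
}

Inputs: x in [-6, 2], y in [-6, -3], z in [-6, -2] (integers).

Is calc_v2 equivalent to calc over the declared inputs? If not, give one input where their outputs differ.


Behavior is preserved: although same computation, different form, the outputs never diverge.
Spot check at x=-3, y=-4, z=-2 — calc: v becomes 24; next ((-(z - z)) == (6 + z)) evaluates to false; next z becomes -60; next final value 24. calc_v2: v becomes 24; next ((6 + z) == (-(z - z))) evaluates to false; next z becomes -60; next final value 24. Both give 24.
Checked all 180 inputs in the declared domain: the outputs agree on every one.
verdict: equivalent


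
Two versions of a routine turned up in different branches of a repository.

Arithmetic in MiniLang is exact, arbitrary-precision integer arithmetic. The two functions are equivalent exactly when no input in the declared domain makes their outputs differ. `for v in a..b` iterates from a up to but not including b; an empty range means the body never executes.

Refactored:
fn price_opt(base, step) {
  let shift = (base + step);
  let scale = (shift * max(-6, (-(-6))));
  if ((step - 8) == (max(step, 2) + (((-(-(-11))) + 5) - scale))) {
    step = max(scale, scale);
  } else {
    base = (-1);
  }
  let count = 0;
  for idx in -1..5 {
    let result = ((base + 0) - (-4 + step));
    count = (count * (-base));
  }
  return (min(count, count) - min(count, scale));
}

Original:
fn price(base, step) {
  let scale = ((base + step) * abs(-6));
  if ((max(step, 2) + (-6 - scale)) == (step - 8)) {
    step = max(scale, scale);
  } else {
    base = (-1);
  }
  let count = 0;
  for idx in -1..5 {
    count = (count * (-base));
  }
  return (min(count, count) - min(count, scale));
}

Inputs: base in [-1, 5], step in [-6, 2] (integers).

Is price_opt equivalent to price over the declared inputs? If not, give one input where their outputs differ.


Reading the diff, among the changes: statement counts differ, and min/max/abs usage differs, and local variable names differ, and constant usage differs, and arithmetic usage differs.
Spot check at base=4, step=-4 — price: scale=0, then ((max(step, 2) + (-6 - scale)) == (step - 8)) is false, then base=-1, then count=0, then (idx=-1), then count=0, then (idx=0), then count=0, then (idx=1), then count=0, then (idx=2), then count=0, then (idx=3), then count=0, then (idx=4), then count=0, then returns 0. price_opt: shift=0, then scale=0, then ((step - 8) == (max(step, 2) + (((-(-(-11))) + 5) - scale))) is false, then base=-1, then count=0, then (idx=-1), then result=7, then count=0, then (idx=0), then result=7, then count=0, then (idx=1), then result=7, then count=0, then (idx=2), then result=7, then count=0, then (idx=3), then result=7, then count=0, then (idx=4), then result=7, then count=0, then returns 0. Both give 0.
An exhaustive pass over the 63 declared inputs shows identical outputs.
verdict: equivalent


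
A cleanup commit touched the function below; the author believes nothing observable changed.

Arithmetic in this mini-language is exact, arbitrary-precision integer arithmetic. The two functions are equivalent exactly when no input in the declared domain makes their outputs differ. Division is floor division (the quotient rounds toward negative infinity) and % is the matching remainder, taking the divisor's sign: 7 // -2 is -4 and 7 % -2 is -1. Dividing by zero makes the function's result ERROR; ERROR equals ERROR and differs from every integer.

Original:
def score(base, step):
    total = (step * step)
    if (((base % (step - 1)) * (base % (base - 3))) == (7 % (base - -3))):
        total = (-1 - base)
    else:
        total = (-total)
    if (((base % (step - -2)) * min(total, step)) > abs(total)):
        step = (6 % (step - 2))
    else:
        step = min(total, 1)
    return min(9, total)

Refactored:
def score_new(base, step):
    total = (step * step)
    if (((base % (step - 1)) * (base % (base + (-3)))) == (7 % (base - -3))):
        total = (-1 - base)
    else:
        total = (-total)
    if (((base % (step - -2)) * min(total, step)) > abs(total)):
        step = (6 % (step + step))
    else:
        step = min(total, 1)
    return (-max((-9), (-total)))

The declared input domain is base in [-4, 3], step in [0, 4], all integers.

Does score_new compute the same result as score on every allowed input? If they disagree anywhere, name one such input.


There is a counterexample at base=-2, step=2: ERROR on one side, 1 on the other.
score: total=4, then (((base % (step - 1)) * (base % (base - 3))) == (7 % (base - -3))) is true, then total=1, then (((base % (step - -2)) * min(total, step)) > abs(total)) is true, then a zero divisor aborts: ERROR
score_new: total=4, then (((base % (step - 1)) * (base % (base + (-3)))) == (7 % (base - -3))) is true, then total=1, then (((base % (step - -2)) * min(total, step)) > abs(total)) is true, then step=2, then returns 1
verdict: not equivalent; witness: base=-2, step=2


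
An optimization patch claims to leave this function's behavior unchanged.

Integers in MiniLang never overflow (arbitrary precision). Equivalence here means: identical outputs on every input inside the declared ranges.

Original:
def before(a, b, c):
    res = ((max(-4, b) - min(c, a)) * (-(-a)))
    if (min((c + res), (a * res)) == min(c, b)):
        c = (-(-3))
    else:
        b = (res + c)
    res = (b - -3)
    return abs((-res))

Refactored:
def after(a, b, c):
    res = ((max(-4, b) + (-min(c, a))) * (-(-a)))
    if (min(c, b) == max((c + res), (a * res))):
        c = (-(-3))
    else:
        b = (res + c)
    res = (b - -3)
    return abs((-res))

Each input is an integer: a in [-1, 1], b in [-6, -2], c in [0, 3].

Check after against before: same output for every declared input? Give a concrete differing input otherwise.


These are not equivalent — on a=1, b=-5, c=1 the outputs split (2 vs 1).
before: res=-5, then (min((c + res), (a * res)) == min(c, b)) is true, then c=3, then res=-2, then returns 2
after: res=-5, then (min(c, b) == max((c + res), (a * res))) is false, then b=-4, then res=-1, then returns 1
verdict: not equivalent; witness: a=1, b=-5, c=1


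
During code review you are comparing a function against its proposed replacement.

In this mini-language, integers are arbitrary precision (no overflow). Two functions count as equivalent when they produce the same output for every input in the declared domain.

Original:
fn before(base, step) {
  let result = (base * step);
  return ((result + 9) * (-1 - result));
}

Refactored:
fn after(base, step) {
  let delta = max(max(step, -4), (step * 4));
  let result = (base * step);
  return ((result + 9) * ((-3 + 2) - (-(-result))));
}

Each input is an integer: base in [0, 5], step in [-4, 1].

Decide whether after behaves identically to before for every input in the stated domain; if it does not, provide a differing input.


Reading the diff, among the changes: constant usage differs; arithmetic usage differs; statement counts differ; local variable names differ; min/max/abs usage differs.
As a probe, take base=5, step=0: before runs result := 0 | result -9; after runs delta := 0 | result := 0 | result -9; both end at -9.
Checked all 36 inputs in the declared domain: the outputs agree on every one.
verdict: equivalent


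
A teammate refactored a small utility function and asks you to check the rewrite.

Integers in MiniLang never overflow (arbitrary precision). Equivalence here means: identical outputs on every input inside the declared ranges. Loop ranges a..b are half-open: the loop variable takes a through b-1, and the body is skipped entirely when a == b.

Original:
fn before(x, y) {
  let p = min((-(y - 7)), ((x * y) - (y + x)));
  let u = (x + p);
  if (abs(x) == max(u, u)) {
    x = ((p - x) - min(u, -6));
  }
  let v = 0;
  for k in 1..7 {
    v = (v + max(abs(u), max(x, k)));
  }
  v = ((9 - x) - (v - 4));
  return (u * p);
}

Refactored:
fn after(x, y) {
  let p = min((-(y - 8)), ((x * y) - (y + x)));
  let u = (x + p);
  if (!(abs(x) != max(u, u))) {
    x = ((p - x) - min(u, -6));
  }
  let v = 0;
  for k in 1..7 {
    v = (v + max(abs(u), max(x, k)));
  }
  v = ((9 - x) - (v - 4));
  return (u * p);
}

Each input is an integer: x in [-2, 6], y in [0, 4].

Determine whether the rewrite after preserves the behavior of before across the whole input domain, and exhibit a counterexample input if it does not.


There is a counterexample at x=3, y=4: 18 on one side, 28 on the other.
before: p = 3; u = 6; (abs(x) == max(u, u)) -> false; v = 0; [k=1]; v = 6; [k=2]; v = 12; [k=3]; v = 18; [k=4]; v = 24; [k=5]; v = 30; [k=6]; v = 36; v = -26; return 18
after: p = 4; u = 7; (!(abs(x) != max(u, u))) -> false; v = 0; [k=1]; v = 7; [k=2]; v = 14; [k=3]; v = 21; [k=4]; v = 28; [k=5]; v = 35; [k=6]; v = 42; v = -32; return 28
verdict: not equivalent; witness: x=3, y=4


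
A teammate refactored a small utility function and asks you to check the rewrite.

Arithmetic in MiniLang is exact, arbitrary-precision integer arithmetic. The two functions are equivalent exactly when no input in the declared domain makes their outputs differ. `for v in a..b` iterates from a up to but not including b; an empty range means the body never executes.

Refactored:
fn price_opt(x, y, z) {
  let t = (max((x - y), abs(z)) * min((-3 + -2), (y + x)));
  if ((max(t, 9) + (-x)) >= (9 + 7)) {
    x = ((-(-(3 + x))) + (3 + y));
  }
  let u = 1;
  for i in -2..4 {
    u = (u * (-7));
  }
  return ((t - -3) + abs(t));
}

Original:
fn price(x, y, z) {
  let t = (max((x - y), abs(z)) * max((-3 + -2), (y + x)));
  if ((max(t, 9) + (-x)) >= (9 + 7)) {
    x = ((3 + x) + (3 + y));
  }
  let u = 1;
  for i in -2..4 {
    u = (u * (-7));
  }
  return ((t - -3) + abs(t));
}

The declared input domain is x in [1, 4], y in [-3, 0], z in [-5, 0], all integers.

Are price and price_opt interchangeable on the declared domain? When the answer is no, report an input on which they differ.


Take x=1, y=0, z=-5.
price: t = 5; ((max(t, 9) + (-x)) >= (9 + 7)) -> false; u = 1; [i=-2]; u = -7; [i=-1]; u = 49; [i=0]; u = -343; [i=1]; u = 2401; [i=2]; u = -16807; [i=3]; u = 117649; return 13
price_opt: t = -25; ((max(t, 9) + (-x)) >= (9 + 7)) -> false; u = 1; [i=-2]; u = -7; [i=-1]; u = 49; [i=0]; u = -343; [i=1]; u = 2401; [i=2]; u = -16807; [i=3]; u = 117649; return 3
13 vs 3 — the two versions disagree here.
verdict: not equivalent; witness: x=1, y=0, z=-5


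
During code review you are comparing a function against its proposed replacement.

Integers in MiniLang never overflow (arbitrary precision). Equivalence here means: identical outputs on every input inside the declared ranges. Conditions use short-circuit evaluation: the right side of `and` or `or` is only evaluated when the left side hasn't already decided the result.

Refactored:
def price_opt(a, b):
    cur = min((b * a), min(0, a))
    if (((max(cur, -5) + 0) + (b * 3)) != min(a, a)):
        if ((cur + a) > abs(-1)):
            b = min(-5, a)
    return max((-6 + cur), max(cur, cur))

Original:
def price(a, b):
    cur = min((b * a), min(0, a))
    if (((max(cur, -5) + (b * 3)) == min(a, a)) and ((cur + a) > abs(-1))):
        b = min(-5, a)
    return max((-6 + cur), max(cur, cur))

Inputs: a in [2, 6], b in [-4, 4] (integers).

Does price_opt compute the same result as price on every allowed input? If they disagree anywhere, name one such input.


Equivalent. One difference looks behavioral, but it never changes the outcome for any declared input.
Across all 45 domain points the two functions coincide.
As a probe, take a=4, b=-3: price runs cur becomes -12; next (((max(cur, -5) + (b * 3)) == min(a, a)) and ((cur + a) > abs(-1))) evaluates to false; next final value -12; price_opt runs cur becomes -12; next (((max(cur, -5) + 0) + (b * 3)) != min(a, a)) evaluates to true; next ((cur + a) > abs(-1)) evaluates to false; next final value -12; both end at -12.
verdict: equivalent


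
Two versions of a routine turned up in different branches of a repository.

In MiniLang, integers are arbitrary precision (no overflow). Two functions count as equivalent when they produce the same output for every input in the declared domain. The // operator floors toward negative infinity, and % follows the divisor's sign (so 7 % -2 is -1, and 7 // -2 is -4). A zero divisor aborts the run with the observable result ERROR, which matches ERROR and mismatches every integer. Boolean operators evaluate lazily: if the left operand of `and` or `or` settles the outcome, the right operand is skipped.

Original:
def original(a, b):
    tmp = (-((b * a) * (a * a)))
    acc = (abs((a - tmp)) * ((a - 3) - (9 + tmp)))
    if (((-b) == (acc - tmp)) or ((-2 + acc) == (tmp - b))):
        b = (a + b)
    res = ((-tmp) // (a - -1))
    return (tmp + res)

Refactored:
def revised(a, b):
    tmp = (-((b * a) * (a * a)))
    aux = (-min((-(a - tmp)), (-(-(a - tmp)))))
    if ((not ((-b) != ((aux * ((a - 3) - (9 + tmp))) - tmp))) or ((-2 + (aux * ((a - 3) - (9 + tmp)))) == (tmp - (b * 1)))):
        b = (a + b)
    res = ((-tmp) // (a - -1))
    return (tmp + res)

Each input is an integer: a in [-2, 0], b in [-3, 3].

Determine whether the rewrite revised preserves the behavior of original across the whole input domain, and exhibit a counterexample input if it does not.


The two are interchangeable: local variable names differ; and boolean connective usage differs; and arithmetic usage differs; and constant usage differs; and min/max/abs usage differs; and comparison usage differs, and every declared input agrees.
As a probe, take a=-1, b=-3: original runs tmp = -3; acc = -20; (((-b) == (acc - tmp)) or ((-2 + acc) == (tmp - b))) -> false; division by zero -> ERROR; revised runs tmp = -3; aux = 2; ((not ((-b) != ((aux * ((a - 3) - (9 + tmp))) - tmp))) or ((-2 + (aux * ((a - 3) - (9 + tmp)))) == (tmp - (b * 1)))) -> false; division by zero -> ERROR; both end at ERROR.
Across all 21 domain points the two functions coincide.
verdict: equivalent
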